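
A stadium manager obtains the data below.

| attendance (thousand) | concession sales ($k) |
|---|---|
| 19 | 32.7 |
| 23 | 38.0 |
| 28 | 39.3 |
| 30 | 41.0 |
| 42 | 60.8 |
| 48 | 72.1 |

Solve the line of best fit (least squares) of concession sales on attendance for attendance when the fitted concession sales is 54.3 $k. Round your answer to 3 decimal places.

36.805

n = 6, Σx = 190, Σy = 283.9, Σxy = 9840.1, Σx² = 6642
Sxx = Σx² − (Σx)²/n = 6642 − 6016.666667 = 625.333333
Sxy = Σxy − (Σx)(Σy)/n = 9840.1 − 8990.166667 = 849.933333
b = Sxy/Sxx = 849.933333/625.333333 = 1.359168
a = ȳ − b·x̄ = 47.316667 − 1.359168·31.666667 = 4.276333
Set a + b·x = 54.3: x = (54.3 − 4.276333) / 1.359168 = 36.804612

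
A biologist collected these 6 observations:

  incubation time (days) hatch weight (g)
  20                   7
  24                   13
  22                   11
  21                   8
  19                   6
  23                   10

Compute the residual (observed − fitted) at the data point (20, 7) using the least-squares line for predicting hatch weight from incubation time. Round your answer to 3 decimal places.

n = 6, Σx = 129, Σy = 55, Σxy = 1206, Σx² = 2791
Sxx = Σx² − (Σx)²/n = 2791 − 2773.5 = 17.5
Sxy = Σxy − (Σx)(Σy)/n = 1206 − 1182.5 = 23.5
b = Sxy/Sxx = 23.5/17.5 = 1.342857
a = ȳ − b·x̄ = 9.166667 − 1.342857·21.5 = -19.704762
ŷ(20) = -19.704762 + 1.342857·20 = 7.152381
residual = y − ŷ = 7 − 7.152381 = -0.152381

-0.152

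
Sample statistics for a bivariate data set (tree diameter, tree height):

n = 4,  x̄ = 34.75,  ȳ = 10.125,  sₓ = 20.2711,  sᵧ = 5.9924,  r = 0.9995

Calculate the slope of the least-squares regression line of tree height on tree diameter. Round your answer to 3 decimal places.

b = r · sᵧ/sₓ = 0.9995 · 5.9924/20.2711 = 0.295465

0.295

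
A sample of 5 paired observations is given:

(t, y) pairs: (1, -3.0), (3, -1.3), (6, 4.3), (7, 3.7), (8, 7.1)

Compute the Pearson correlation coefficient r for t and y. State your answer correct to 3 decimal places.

0.976

n = 5, Σx = 25, Σy = 10.8, Σxy = 101.6, Σx² = 159, Σy² = 93.28
Sxx = Σx² − (Σx)²/n = 159 − 125 = 34
Sxy = Σxy − (Σx)(Σy)/n = 101.6 − 54 = 47.6
Syy = Σy² − (Σy)²/n = 93.28 − 23.328 = 69.952
r = Sxy/√(Sxx·Syy) = 47.6/√(2378.368) = 47.6/48.768514 = 0.976040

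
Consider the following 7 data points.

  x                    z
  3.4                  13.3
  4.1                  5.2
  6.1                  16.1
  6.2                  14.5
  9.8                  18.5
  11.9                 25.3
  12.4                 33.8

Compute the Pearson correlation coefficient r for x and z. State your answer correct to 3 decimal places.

n = 7, Σx = 53.9, Σy = 126.7, Σxy = 1156.14, Σx² = 495.43, Σy² = 2798.17
Sxx = Σx² − (Σx)²/n = 495.43 − 415.03 = 80.4
Sxy = Σxy − (Σx)(Σy)/n = 1156.14 − 975.59 = 180.55
Syy = Σy² − (Σy)²/n = 2798.17 − 2293.27 = 504.9
r = Sxy/√(Sxx·Syy) = 180.55/√(40593.96) = 180.55/201.479428 = 0.896121

0.896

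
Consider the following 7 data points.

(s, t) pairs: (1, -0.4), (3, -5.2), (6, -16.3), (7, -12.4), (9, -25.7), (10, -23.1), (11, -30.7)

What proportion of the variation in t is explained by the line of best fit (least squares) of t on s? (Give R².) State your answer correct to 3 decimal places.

n = 7, Σx = 47, Σy = -113.8, Σxy = -1000.6, Σx² = 397, Σy² = 2583.24
Sxx = Σx² − (Σx)²/n = 397 − 315.571429 = 81.428571
Sxy = Σxy − (Σx)(Σy)/n = -1000.6 − (-764.085714) = -236.514286
Syy = Σy² − (Σy)²/n = 2583.24 − 1850.062857 = 733.177143
R² = Sxy²/(Sxx·Syy) = (-236.514286)²/(81.428571·733.177143) = 0.936977

0.937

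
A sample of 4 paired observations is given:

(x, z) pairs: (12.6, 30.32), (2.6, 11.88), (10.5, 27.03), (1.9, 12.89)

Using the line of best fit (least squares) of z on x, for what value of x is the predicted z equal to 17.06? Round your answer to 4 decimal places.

4.9037

n = 4, Σx = 27.6, Σy = 82.12, Σxy = 721.226, Σx² = 279.38
Sxx = Σx² − (Σx)²/n = 279.38 − 190.44 = 88.94
Sxy = Σxy − (Σx)(Σy)/n = 721.226 − 566.628 = 154.598
b = Sxy/Sxx = 154.598/88.94 = 1.738228
a = ȳ − b·x̄ = 20.53 − 1.738228·6.9 = 8.536227
Set a + b·x = 17.06: x = (17.06 − 8.536227) / 1.738228 = 4.903714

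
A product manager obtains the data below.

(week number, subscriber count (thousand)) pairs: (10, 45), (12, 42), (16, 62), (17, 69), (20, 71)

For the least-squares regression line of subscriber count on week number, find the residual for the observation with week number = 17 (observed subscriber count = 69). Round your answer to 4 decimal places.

4.8250

n = 5, Σx = 75, Σy = 289, Σxy = 4539, Σx² = 1189
Sxx = Σx² − (Σx)²/n = 1189 − 1125 = 64
Sxy = Σxy − (Σx)(Σy)/n = 4539 − 4335 = 204
b = Sxy/Sxx = 204/64 = 3.1875
a = ȳ − b·x̄ = 57.8 − 3.1875·15 = 9.9875
ŷ(17) = 9.9875 + 3.1875·17 = 64.175
residual = y − ŷ = 69 − 64.175 = 4.825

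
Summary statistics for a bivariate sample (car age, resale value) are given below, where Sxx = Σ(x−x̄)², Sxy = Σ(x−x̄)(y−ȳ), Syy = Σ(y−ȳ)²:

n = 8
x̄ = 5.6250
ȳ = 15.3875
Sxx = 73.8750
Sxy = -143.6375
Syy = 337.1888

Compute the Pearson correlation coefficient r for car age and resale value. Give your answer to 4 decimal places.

r = Sxy/√(Sxx·Syy) = -143.6375/√(24909.8226) = -143.6375/157.828459 = -0.910086

-0.9101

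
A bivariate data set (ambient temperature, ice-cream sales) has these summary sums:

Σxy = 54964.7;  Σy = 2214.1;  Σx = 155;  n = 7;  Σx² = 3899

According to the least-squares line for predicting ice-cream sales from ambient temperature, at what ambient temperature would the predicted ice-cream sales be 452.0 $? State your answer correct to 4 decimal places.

Sxx = Σx² − (Σx)²/n = 3899 − 3432.142857 = 466.857143
Sxy = Σxy − (Σx)(Σy)/n = 54964.7 − 49026.5 = 5938.2
b = Sxy/Sxx = 5938.2/466.857143 = 12.719523
a = ȳ − b·x̄ = 316.3 − 12.719523·22.142857 = 34.653427
Set a + b·x = 452.0: x = (452.0 − 34.653427) / 12.719523 = 32.811497

32.8115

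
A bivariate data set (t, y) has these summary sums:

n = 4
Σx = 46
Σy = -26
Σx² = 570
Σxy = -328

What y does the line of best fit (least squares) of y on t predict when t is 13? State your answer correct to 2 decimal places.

-7.56

Sxx = Σx² − (Σx)²/n = 570 − 529 = 41
Sxy = Σxy − (Σx)(Σy)/n = -328 − (-299) = -29
b = Sxy/Sxx = -29/41 = -0.707317
a = ȳ − b·x̄ = -6.5 − (-0.707317)·11.5 = 1.634146
ŷ(13) = a + b·13 = 1.634146 + (-0.707317)·13 = -7.560976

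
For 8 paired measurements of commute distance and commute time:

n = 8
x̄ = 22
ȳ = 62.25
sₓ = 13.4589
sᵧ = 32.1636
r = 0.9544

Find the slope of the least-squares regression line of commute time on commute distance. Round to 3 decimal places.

2.281

b = r · sᵧ/sₓ = 0.9544 · 32.1636/13.4589 = 2.280791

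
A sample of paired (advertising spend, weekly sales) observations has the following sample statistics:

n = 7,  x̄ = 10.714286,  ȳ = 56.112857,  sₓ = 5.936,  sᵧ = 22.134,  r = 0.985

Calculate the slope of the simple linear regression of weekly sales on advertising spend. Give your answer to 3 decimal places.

3.673

b = r · sᵧ/sₓ = 0.985 · 22.134/5.936 = 3.672842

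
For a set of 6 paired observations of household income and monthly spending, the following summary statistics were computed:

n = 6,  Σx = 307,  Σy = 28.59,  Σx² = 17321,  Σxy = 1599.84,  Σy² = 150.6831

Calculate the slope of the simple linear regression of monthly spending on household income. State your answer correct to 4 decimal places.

0.0849

Sxx = Σx² − (Σx)²/n = 17321 − 15708.166667 = 1612.833333
Sxy = Σxy − (Σx)(Σy)/n = 1599.84 − 1462.855 = 136.985
b = Sxy/Sxx = 136.985/1612.833333 = 0.084934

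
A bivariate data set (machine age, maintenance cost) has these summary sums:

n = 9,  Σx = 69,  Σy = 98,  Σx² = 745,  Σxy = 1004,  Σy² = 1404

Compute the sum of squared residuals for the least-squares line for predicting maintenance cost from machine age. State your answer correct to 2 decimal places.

41.33

Sxx = Σx² − (Σx)²/n = 745 − 529 = 216
Sxy = Σxy − (Σx)(Σy)/n = 1004 − 751.333333 = 252.666667
Syy = Σy² − (Σy)²/n = 1404 − 1067.111111 = 336.888889
b = Sxy/Sxx = 252.666667/216 = 1.169753
SSE = Syy − b·Sxy = 336.888889 − 1.169753·252.666667 = 41.331276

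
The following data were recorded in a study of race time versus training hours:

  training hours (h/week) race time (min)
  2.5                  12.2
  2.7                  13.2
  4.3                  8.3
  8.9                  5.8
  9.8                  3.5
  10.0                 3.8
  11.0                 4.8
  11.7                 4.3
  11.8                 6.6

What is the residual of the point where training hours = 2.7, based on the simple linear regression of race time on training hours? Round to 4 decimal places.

1.7515

n = 9, Σx = 72.7, Σy = 62.5, Σxy = 406.74, Σx² = 704.41
Sxx = Σx² − (Σx)²/n = 704.41 − 587.254444 = 117.155556
Sxy = Σxy − (Σx)(Σy)/n = 406.74 − 504.861111 = -98.121111
b = Sxy/Sxx = -98.121111/117.155556 = -0.837528
a = ȳ − b·x̄ = 6.944444 − (-0.837528)·8.077778 = 13.709813
ŷ(2.7) = 13.709813 + (-0.837528)·2.7 = 11.448486
residual = y − ŷ = 13.2 − 11.448486 = 1.751514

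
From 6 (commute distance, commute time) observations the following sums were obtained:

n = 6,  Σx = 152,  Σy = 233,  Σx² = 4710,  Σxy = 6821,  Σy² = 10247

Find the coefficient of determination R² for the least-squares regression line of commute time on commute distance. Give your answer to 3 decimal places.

0.819

Sxx = Σx² − (Σx)²/n = 4710 − 3850.666667 = 859.333333
Sxy = Σxy − (Σx)(Σy)/n = 6821 − 5902.666667 = 918.333333
Syy = Σy² − (Σy)²/n = 10247 − 9048.166667 = 1198.833333
R² = Sxy²/(Sxx·Syy) = (918.333333)²/(859.333333·1198.833333) = 0.818616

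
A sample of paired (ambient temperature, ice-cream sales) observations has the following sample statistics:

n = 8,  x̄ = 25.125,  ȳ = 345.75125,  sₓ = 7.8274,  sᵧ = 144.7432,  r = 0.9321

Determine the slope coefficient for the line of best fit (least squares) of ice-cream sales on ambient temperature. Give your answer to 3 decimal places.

17.236

b = r · sᵧ/sₓ = 0.9321 · 144.7432/7.8274 = 17.236264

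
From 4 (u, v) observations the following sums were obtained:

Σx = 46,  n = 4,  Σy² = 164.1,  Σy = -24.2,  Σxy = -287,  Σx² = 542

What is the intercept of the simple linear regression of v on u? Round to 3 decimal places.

1.646

Sxx = Σx² − (Σx)²/n = 542 − 529 = 13
Sxy = Σxy − (Σx)(Σy)/n = -287 − (-278.3) = -8.7
b = Sxy/Sxx = -8.7/13 = -0.669231
a = ȳ − b·x̄ = -6.05 − (-0.669231)·11.5 = 1.646154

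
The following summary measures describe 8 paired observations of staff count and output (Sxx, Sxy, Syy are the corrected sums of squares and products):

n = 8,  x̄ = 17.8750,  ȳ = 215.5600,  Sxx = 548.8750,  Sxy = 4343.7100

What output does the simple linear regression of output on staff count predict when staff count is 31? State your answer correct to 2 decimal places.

b = Sxy/Sxx = 4343.71/548.875 = 7.913842
a = ȳ − b·x̄ = 215.56 − 7.913842·17.875 = 74.100075
ŷ(31) = a + b·31 = 74.100075 + 7.913842·31 = 319.429176

319.43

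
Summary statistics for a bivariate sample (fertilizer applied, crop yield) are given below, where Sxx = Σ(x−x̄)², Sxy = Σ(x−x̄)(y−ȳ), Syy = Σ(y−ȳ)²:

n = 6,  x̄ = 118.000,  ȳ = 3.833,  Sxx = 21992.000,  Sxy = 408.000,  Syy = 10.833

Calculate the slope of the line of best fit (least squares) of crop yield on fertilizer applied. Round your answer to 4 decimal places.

0.0186

b = Sxy/Sxx = 408/21992 = 0.018552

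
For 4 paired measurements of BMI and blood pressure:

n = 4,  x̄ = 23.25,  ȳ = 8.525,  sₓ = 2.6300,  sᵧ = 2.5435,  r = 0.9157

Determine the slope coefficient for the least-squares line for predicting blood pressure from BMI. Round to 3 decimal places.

0.886

b = r · sᵧ/sₓ = 0.9157 · 2.5435/2.63 = 0.885583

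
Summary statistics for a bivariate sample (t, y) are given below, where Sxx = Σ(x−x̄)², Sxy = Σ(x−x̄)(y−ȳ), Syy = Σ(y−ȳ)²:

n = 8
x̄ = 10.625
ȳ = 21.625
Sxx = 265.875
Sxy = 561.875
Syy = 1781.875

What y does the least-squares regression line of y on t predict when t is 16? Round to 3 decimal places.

32.984

b = Sxy/Sxx = 561.875/265.875 = 2.113305
a = ȳ − b·x̄ = 21.625 − 2.113305·10.625 = -0.828867
ŷ(16) = a + b·16 = -0.828867 + 2.113305·16 = 32.984015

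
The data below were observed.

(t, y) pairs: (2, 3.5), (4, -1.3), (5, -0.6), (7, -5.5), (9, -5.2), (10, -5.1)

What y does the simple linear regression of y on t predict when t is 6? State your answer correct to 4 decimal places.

-2.1890

n = 6, Σx = 37, Σy = -14.2, Σxy = -137.5, Σx² = 275
Sxx = Σx² − (Σx)²/n = 275 − 228.166667 = 46.833333
Sxy = Σxy − (Σx)(Σy)/n = -137.5 − (-87.566667) = -49.933333
b = Sxy/Sxx = -49.933333/46.833333 = -1.066192
a = ȳ − b·x̄ = -2.366667 − (-1.066192)·6.166667 = 4.208185
ŷ(6) = a + b·6 = 4.208185 + (-1.066192)·6 = -2.188968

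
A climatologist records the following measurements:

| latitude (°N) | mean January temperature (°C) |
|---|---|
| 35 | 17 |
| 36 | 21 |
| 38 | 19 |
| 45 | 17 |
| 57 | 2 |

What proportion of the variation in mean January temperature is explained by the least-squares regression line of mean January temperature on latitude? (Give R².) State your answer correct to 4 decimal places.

n = 5, Σx = 211, Σy = 76, Σxy = 2952, Σx² = 9239, Σy² = 1384
Sxx = Σx² − (Σx)²/n = 9239 − 8904.2 = 334.8
Sxy = Σxy − (Σx)(Σy)/n = 2952 − 3207.2 = -255.2
Syy = Σy² − (Σy)²/n = 1384 − 1155.2 = 228.8
R² = Sxy²/(Sxx·Syy) = (-255.2)²/(334.8·228.8) = 0.850198

0.8502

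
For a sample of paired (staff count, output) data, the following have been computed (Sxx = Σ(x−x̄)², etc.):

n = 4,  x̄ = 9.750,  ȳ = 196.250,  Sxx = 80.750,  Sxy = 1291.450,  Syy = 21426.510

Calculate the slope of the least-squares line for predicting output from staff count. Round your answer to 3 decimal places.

15.993

b = Sxy/Sxx = 1291.45/80.75 = 15.993189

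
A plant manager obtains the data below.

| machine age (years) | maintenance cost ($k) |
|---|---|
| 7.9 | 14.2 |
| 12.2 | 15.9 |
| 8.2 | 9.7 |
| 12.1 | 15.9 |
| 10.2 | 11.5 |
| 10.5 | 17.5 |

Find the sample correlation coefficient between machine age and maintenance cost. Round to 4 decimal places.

0.6064

n = 6, Σx = 61.1, Σy = 84.7, Σxy = 879.14, Σx² = 639.19, Σy² = 1239.85
Sxx = Σx² − (Σx)²/n = 639.19 − 622.201667 = 16.988333
Sxy = Σxy − (Σx)(Σy)/n = 879.14 − 862.528333 = 16.611667
Syy = Σy² − (Σy)²/n = 1239.85 − 1195.681667 = 44.168333
r = Sxy/√(Sxx·Syy) = 16.611667/√(750.346369) = 16.611667/27.392451 = 0.606432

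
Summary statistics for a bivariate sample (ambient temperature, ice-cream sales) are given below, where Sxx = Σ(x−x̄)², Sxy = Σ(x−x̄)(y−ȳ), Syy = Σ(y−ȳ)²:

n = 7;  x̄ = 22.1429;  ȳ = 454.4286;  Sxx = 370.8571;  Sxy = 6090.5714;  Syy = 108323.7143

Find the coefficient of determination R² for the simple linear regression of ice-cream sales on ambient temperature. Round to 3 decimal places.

0.923

R² = Sxy²/(Sxx·Syy) = (6090.5714)²/(370.8571·108323.7143) = 0.923392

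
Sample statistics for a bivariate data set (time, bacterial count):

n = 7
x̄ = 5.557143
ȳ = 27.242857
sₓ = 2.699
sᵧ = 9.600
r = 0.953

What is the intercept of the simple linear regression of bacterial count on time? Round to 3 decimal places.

b = r · sᵧ/sₓ = 0.953 · 9.6/2.699 = 3.389700
a = ȳ − b·x̄ = 27.242857 − 3.389700·5.557143 = 8.405810

8.406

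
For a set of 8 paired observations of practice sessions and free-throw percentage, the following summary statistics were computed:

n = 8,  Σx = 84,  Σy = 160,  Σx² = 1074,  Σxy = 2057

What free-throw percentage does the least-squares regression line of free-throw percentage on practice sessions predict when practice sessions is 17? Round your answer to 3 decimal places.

Sxx = Σx² − (Σx)²/n = 1074 − 882 = 192
Sxy = Σxy − (Σx)(Σy)/n = 2057 − 1680 = 377
b = Sxy/Sxx = 377/192 = 1.963542
a = ȳ − b·x̄ = 20 − 1.963542·10.5 = -0.617188
ŷ(17) = a + b·17 = -0.617188 + 1.963542·17 = 32.763021

32.763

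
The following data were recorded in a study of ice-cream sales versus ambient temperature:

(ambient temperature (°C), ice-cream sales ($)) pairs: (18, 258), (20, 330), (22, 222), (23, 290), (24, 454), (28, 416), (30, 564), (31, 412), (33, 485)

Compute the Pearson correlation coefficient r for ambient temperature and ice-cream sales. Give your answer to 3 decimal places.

n = 9, Σx = 229, Σy = 3431, Σxy = 91039, Σx² = 6047, Σy² = 1411085
Sxx = Σx² − (Σx)²/n = 6047 − 5826.777778 = 220.222222
Sxy = Σxy − (Σx)(Σy)/n = 91039 − 87299.888889 = 3739.111111
Syy = Σy² − (Σy)²/n = 1411085 − 1307973.444444 = 103111.555556
r = Sxy/√(Sxx·Syy) = 3739.111111/√(22707455.901235) = 3739.111111/4765.234087 = 0.784665

0.785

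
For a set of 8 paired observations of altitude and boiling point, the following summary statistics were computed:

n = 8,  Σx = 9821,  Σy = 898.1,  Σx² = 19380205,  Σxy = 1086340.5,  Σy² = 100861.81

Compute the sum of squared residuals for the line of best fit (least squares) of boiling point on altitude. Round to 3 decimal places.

Sxx = Σx² − (Σx)²/n = 19380205 − 12056505.125 = 7323699.875
Sxy = Σxy − (Σx)(Σy)/n = 1086340.5 − 1102530.0125 = -16189.5125
Syy = Σy² − (Σy)²/n = 100861.81 − 100822.95125 = 38.85875
b = Sxy/Sxx = -16189.5125/7323699.875 = -0.002211
SSE = Syy − b·Sxy = 38.85875 − (-0.002211)·(-16189.5125) = 3.070785

3.071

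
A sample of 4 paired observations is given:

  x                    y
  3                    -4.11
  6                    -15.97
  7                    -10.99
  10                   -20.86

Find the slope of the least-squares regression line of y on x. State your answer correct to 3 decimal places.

n = 4, Σx = 26, Σy = -51.93, Σxy = -393.68, Σx² = 194
Sxx = Σx² − (Σx)²/n = 194 − 169 = 25
Sxy = Σxy − (Σx)(Σy)/n = -393.68 − (-337.545) = -56.135
b = Sxy/Sxx = -56.135/25 = -2.2454

-2.245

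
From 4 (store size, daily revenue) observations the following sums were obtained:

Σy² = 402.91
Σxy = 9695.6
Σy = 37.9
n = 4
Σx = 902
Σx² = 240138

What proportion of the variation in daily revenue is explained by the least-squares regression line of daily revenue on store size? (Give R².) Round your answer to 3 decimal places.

0.821

Sxx = Σx² − (Σx)²/n = 240138 − 203401 = 36737
Sxy = Σxy − (Σx)(Σy)/n = 9695.6 − 8546.45 = 1149.15
Syy = Σy² − (Σy)²/n = 402.91 − 359.1025 = 43.8075
R² = Sxy²/(Sxx·Syy) = (1149.15)²/(36737·43.8075) = 0.820543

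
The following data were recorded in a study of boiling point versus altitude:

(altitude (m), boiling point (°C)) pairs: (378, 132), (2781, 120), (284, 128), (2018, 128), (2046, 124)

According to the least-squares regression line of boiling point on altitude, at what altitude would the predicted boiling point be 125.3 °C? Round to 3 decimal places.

1823.092

n = 5, Σx = 7507, Σy = 632, Σxy = 931976, Σx² = 16215941
Sxx = Σx² − (Σx)²/n = 16215941 − 11271009.8 = 4944931.2
Sxy = Σxy − (Σx)(Σy)/n = 931976 − 948884.8 = -16908.8
b = Sxy/Sxx = -16908.8/4944931.2 = -0.003419
a = ȳ − b·x̄ = 126.4 − (-0.003419)·1501.4 = 131.533918
Set a + b·x = 125.3: x = (125.3 − 131.533918) / (-0.003419) = 1823.091919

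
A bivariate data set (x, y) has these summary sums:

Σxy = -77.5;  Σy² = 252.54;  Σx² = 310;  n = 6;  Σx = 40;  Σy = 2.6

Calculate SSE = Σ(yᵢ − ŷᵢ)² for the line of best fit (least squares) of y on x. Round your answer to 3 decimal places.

43.874

Sxx = Σx² − (Σx)²/n = 310 − 266.666667 = 43.333333
Sxy = Σxy − (Σx)(Σy)/n = -77.5 − 17.333333 = -94.833333
Syy = Σy² − (Σy)²/n = 252.54 − 1.126667 = 251.413333
b = Sxy/Sxx = -94.833333/43.333333 = -2.188462
SSE = Syy − b·Sxy = 251.413333 − (-2.188462)·(-94.833333) = 43.874231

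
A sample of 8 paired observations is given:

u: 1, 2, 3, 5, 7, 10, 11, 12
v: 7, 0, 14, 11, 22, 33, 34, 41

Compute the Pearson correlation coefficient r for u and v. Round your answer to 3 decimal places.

0.963

n = 8, Σx = 51, Σy = 162, Σxy = 1454, Σx² = 453, Σy² = 4776
Sxx = Σx² − (Σx)²/n = 453 − 325.125 = 127.875
Sxy = Σxy − (Σx)(Σy)/n = 1454 − 1032.75 = 421.25
Syy = Σy² − (Σy)²/n = 4776 − 3280.5 = 1495.5
r = Sxy/√(Sxx·Syy) = 421.25/√(191237.0625) = 421.25/437.306600 = 0.963283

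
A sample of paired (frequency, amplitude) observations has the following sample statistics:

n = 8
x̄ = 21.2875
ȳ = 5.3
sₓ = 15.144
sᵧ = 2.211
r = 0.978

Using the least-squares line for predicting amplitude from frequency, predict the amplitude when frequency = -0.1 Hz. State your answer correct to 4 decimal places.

2.2462

b = r · sᵧ/sₓ = 0.978 · 2.211/15.144 = 0.142786
a = ȳ − b·x̄ = 5.3 − 0.142786·21.2875 = 2.260433
ŷ(-0.1) = a + b·-0.1 = 2.260433 + 0.142786·(-0.1) = 2.246155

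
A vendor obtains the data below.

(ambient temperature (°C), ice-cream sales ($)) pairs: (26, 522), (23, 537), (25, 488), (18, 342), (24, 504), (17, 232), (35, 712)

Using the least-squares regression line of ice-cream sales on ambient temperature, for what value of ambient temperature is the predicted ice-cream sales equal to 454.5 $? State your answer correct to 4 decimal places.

n = 7, Σx = 168, Σy = 3337, Σxy = 85239, Σx² = 4244
Sxx = Σx² − (Σx)²/n = 4244 − 4032 = 212
Sxy = Σxy − (Σx)(Σy)/n = 85239 − 80088 = 5151
b = Sxy/Sxx = 5151/212 = 24.297170
a = ȳ − b·x̄ = 476.714286 − 24.297170·24 = -106.417790
Set a + b·x = 454.5: x = (454.5 − (-106.417790)) / 24.297170 = 23.085725

23.0857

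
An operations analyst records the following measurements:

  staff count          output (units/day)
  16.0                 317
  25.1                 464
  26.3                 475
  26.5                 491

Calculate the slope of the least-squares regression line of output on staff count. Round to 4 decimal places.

16.0161

n = 4, Σx = 93.9, Σy = 1747, Σxy = 42222.4, Σx² = 2279.95
Sxx = Σx² − (Σx)²/n = 2279.95 − 2204.3025 = 75.6475
Sxy = Σxy − (Σx)(Σy)/n = 42222.4 − 41010.825 = 1211.575
b = Sxy/Sxx = 1211.575/75.6475 = 16.016061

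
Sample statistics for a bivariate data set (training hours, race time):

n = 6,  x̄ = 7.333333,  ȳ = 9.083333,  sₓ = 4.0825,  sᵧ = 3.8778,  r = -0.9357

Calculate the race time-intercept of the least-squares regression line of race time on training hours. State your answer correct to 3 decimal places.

15.601

b = r · sᵧ/sₓ = -0.9357 · 3.8778/4.0825 = -0.888783
a = ȳ − b·x̄ = 9.083333 − (-0.888783)·7.333333 = 15.601076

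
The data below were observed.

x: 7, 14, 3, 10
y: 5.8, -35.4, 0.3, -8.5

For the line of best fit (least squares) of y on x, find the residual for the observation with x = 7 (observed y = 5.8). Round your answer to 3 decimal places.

10.224

n = 4, Σx = 34, Σy = -37.8, Σxy = -539.1, Σx² = 354
Sxx = Σx² − (Σx)²/n = 354 − 289 = 65
Sxy = Σxy − (Σx)(Σy)/n = -539.1 − (-321.3) = -217.8
b = Sxy/Sxx = -217.8/65 = -3.350769
a = ȳ − b·x̄ = -9.45 − (-3.350769)·8.5 = 19.031538
ŷ(7) = 19.031538 + (-3.350769)·7 = -4.423846
residual = y − ŷ = 5.8 − (-4.423846) = 10.223846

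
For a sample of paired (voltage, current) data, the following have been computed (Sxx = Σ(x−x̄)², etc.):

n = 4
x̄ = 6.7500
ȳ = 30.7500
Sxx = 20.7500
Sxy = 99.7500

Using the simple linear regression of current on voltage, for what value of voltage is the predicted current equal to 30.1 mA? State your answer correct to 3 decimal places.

b = Sxy/Sxx = 99.75/20.75 = 4.807229
a = ȳ − b·x̄ = 30.75 − 4.807229·6.75 = -1.698795
Set a + b·x = 30.1: x = (30.1 − (-1.698795)) / 4.807229 = 6.614787

6.615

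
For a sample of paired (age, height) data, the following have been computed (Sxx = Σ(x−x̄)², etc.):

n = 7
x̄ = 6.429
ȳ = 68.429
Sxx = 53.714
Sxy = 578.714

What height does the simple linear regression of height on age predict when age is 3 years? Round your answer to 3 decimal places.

31.485

b = Sxy/Sxx = 578.714/53.714 = 10.773988
a = ȳ − b·x̄ = 68.429 − 10.773988·6.429 = -0.836970
ŷ(3) = a + b·3 = -0.836970 + 10.773988·3 = 31.484995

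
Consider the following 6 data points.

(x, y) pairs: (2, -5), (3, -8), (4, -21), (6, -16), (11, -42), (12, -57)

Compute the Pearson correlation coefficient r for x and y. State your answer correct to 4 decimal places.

-0.9615

n = 6, Σx = 38, Σy = -149, Σxy = -1360, Σx² = 330, Σy² = 5799
Sxx = Σx² − (Σx)²/n = 330 − 240.666667 = 89.333333
Sxy = Σxy − (Σx)(Σy)/n = -1360 − (-943.666667) = -416.333333
Syy = Σy² − (Σy)²/n = 5799 − 3700.166667 = 2098.833333
r = Sxy/√(Sxx·Syy) = -416.333333/√(187495.777778) = -416.333333/433.007826 = -0.961491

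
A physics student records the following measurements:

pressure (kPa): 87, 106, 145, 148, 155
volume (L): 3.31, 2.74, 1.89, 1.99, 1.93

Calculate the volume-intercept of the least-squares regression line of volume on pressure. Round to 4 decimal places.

n = 5, Σx = 641, Σy = 11.86, Σxy = 1446.13, Σx² = 85759
Sxx = Σx² − (Σx)²/n = 85759 − 82176.2 = 3582.8
Sxy = Σxy − (Σx)(Σy)/n = 1446.13 − 1520.452 = -74.322
b = Sxy/Sxx = -74.322/3582.8 = -0.020744
a = ȳ − b·x̄ = 2.372 − (-0.020744)·128.2 = 5.031395

5.0314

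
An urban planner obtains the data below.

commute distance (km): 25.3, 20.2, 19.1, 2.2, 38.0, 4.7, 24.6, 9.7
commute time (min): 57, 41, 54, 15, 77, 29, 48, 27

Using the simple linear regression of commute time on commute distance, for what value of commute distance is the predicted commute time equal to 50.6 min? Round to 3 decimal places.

22.449

n = 8, Σx = 143.8, Σy = 348, Σxy = 7839.7, Σx² = 3583.12
Sxx = Σx² − (Σx)²/n = 3583.12 − 2584.805 = 998.315
Sxy = Σxy − (Σx)(Σy)/n = 7839.7 − 6255.3 = 1584.4
b = Sxy/Sxx = 1584.4/998.315 = 1.587074
a = ȳ − b·x̄ = 43.5 − 1.587074·17.975 = 14.972341
Set a + b·x = 50.6: x = (50.6 − 14.972341) / 1.587074 = 22.448641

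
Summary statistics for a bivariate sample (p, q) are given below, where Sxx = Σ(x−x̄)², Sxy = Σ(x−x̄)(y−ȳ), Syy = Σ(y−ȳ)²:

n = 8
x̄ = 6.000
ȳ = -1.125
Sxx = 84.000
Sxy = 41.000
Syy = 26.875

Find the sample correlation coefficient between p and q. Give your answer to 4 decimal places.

r = Sxy/√(Sxx·Syy) = 41/√(2257.5) = 41/47.513156 = 0.862919

0.8629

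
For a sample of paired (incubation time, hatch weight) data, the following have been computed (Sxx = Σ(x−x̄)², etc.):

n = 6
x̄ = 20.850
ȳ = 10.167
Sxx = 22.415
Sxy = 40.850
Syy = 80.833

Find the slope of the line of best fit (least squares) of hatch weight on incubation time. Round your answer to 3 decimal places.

1.822

b = Sxy/Sxx = 40.85/22.415 = 1.822440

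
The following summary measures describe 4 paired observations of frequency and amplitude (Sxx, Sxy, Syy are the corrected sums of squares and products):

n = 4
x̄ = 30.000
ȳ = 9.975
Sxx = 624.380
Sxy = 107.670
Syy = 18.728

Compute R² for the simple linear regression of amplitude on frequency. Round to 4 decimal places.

0.9914

R² = Sxy²/(Sxx·Syy) = (107.67)²/(624.38·18.728) = 0.991400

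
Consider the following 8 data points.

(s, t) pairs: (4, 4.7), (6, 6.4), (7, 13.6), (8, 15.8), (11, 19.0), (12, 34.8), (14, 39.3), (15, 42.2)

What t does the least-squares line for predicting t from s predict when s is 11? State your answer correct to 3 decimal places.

26.937

n = 8, Σx = 77, Σy = 175.8, Σxy = 2088.6, Σx² = 851
Sxx = Σx² − (Σx)²/n = 851 − 741.125 = 109.875
Sxy = Σxy − (Σx)(Σy)/n = 2088.6 − 1692.075 = 396.525
b = Sxy/Sxx = 396.525/109.875 = 3.608874
a = ȳ − b·x̄ = 21.975 − 3.608874·9.625 = -12.760410
ŷ(11) = a + b·11 = -12.760410 + 3.608874·11 = 26.937201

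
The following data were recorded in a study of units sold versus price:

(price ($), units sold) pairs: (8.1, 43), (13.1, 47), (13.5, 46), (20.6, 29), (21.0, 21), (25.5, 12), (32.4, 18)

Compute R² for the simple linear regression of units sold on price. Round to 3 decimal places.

0.761

n = 7, Σx = 134.2, Σy = 216, Σxy = 3512.6, Σx² = 2984.84, Σy² = 7924
Sxx = Σx² − (Σx)²/n = 2984.84 − 2572.805714 = 412.034286
Sxy = Σxy − (Σx)(Σy)/n = 3512.6 − 4141.028571 = -628.428571
Syy = Σy² − (Σy)²/n = 7924 − 6665.142857 = 1258.857143
R² = Sxy²/(Sxx·Syy) = (-628.428571)²/(412.034286·1258.857143) = 0.761381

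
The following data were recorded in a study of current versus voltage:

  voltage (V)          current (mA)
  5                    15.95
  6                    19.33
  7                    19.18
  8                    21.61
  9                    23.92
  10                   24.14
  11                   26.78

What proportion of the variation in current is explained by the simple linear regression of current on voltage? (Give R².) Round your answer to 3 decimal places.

0.961

n = 7, Σx = 56, Σy = 150.91, Σxy = 1254.13, Σx² = 476, Σy² = 3334.9903
Sxx = Σx² − (Σx)²/n = 476 − 448 = 28
Sxy = Σxy − (Σx)(Σy)/n = 1254.13 − 1207.28 = 46.85
Syy = Σy² − (Σy)²/n = 3334.9903 − 3253.404014 = 81.586286
R² = Sxy²/(Sxx·Syy) = (46.85)²/(28·81.586286) = 0.960824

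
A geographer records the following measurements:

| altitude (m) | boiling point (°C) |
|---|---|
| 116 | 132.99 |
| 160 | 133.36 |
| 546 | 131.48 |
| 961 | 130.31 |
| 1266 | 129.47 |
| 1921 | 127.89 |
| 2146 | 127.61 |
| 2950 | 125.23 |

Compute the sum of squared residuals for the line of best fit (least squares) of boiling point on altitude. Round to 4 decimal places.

n = 8, Σx = 10066, Σy = 1038.34, Σxy = 1286645.7, Σx² = 19861506, Σy² = 134824.1142
Sxx = Σx² − (Σx)²/n = 19861506 − 12665544.5 = 7195961.5
Sxy = Σxy − (Σx)(Σy)/n = 1286645.7 − 1306491.305 = -19845.605
Syy = Σy² − (Σy)²/n = 134824.1142 − 134768.74445 = 55.36975
b = Sxy/Sxx = -19845.605/7195961.5 = -0.002758
SSE = Syy − b·Sxy = 55.36975 − (-0.002758)·(-19845.605) = 0.637934

0.6379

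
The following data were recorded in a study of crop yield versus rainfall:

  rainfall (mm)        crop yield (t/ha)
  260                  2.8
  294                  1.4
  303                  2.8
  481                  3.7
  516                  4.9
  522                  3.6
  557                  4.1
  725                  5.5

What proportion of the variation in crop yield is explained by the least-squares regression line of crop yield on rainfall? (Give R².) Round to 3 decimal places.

0.780

n = 8, Σx = 3658, Σy = 28.8, Σxy = 14446.5, Σx² = 1851820, Σy² = 115.36
Sxx = Σx² − (Σx)²/n = 1851820 − 1672620.5 = 179199.5
Sxy = Σxy − (Σx)(Σy)/n = 14446.5 − 13168.8 = 1277.7
Syy = Σy² − (Σy)²/n = 115.36 − 103.68 = 11.68
R² = Sxy²/(Sxx·Syy) = (1277.7)²/(179199.5·11.68) = 0.779970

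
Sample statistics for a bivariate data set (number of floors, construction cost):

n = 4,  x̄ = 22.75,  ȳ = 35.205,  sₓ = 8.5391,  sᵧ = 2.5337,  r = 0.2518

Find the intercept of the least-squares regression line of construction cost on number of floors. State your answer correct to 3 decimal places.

33.505

b = r · sᵧ/sₓ = 0.2518 · 2.5337/8.5391 = 0.074713
a = ȳ − b·x̄ = 35.205 − 0.074713·22.75 = 33.505269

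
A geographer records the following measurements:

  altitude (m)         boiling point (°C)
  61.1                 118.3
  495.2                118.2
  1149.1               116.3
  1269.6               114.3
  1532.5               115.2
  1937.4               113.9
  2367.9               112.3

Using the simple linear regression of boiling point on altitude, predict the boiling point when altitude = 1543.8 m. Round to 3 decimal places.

n = 7, Σx = 8812.8, Σy = 808.5, Σxy = 1007645.41, Σx² = 14890296.64
Sxx = Σx² − (Σx)²/n = 14890296.64 − 11095063.405714 = 3795233.234286
Sxy = Σxy − (Σx)(Σy)/n = 1007645.41 − 1017878.4 = -10232.99
b = Sxy/Sxx = -10232.99/3795233.234286 = -0.002696
a = ȳ − b·x̄ = 115.5 − (-0.002696)·1258.971429 = 118.894532
ŷ(1543.8) = a + b·1543.8 = 118.894532 + (-0.002696)·1543.8 = 114.732024

114.732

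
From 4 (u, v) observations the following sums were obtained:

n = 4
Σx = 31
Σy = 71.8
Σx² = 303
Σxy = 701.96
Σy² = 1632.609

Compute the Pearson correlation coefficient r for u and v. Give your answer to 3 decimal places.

Sxx = Σx² − (Σx)²/n = 303 − 240.25 = 62.75
Sxy = Σxy − (Σx)(Σy)/n = 701.96 − 556.45 = 145.51
Syy = Σy² − (Σy)²/n = 1632.609 − 1288.81 = 343.799
r = Sxy/√(Sxx·Syy) = 145.51/√(21573.38725) = 145.51/146.878818 = 0.990681

0.991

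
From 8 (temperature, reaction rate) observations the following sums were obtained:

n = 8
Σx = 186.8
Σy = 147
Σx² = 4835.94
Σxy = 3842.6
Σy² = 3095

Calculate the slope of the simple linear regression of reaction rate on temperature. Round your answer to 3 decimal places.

0.865

Sxx = Σx² − (Σx)²/n = 4835.94 − 4361.78 = 474.16
Sxy = Σxy − (Σx)(Σy)/n = 3842.6 − 3432.45 = 410.15
b = Sxy/Sxx = 410.15/474.16 = 0.865003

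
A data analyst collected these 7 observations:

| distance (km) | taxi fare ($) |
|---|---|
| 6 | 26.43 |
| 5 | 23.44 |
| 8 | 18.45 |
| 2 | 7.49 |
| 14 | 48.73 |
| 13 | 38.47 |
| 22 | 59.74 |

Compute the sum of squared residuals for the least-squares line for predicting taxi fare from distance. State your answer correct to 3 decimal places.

179.270

n = 7, Σx = 70, Σy = 222.75, Σxy = 2934.97, Σx² = 978, Σy² = 9067.9025
Sxx = Σx² − (Σx)²/n = 978 − 700 = 278
Sxy = Σxy − (Σx)(Σy)/n = 2934.97 − 2227.5 = 707.47
Syy = Σy² − (Σy)²/n = 9067.9025 − 7088.223214 = 1979.679286
b = Sxy/Sxx = 707.47/278 = 2.544856
SSE = Syy − b·Sxy = 1979.679286 − 2.544856·707.47 = 179.269930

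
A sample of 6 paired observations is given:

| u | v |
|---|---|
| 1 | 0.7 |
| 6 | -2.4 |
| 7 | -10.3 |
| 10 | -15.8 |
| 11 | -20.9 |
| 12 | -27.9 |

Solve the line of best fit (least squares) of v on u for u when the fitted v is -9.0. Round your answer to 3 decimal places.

6.337

n = 6, Σx = 47, Σy = -76.6, Σxy = -808.5, Σx² = 451
Sxx = Σx² − (Σx)²/n = 451 − 368.166667 = 82.833333
Sxy = Σxy − (Σx)(Σy)/n = -808.5 − (-600.033333) = -208.466667
b = Sxy/Sxx = -208.466667/82.833333 = -2.516700
a = ȳ − b·x̄ = -12.766667 − (-2.516700)·7.833333 = 6.947485
Set a + b·x = -9.0: x = (-9.0 − 6.947485) / (-2.516700) = 6.336665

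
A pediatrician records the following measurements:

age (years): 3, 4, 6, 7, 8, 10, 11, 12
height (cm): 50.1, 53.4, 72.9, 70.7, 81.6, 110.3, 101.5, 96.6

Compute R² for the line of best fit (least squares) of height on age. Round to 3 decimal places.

0.880

n = 8, Σx = 61, Σy = 637.1, Σxy = 5327.7, Σx² = 539, Σy² = 54132.93
Sxx = Σx² − (Σx)²/n = 539 − 465.125 = 73.875
Sxy = Σxy − (Σx)(Σy)/n = 5327.7 − 4857.8875 = 469.8125
Syy = Σy² − (Σy)²/n = 54132.93 − 50737.05125 = 3395.87875
R² = Sxy²/(Sxx·Syy) = (469.8125)²/(73.875·3395.87875) = 0.879831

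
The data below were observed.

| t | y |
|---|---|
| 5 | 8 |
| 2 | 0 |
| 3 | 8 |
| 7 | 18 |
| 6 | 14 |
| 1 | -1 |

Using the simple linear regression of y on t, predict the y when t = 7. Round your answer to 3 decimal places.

n = 6, Σx = 24, Σy = 47, Σxy = 273, Σx² = 124
Sxx = Σx² − (Σx)²/n = 124 − 96 = 28
Sxy = Σxy − (Σx)(Σy)/n = 273 − 188 = 85
b = Sxy/Sxx = 85/28 = 3.035714
a = ȳ − b·x̄ = 7.833333 − 3.035714·4 = -4.309524
ŷ(7) = a + b·7 = -4.309524 + 3.035714·7 = 16.940476

16.940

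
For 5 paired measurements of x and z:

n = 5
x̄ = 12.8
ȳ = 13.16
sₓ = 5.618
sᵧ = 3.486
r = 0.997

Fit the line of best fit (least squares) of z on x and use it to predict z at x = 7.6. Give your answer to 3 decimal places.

9.943

b = r · sᵧ/sₓ = 0.997 · 3.486/5.618 = 0.618644
a = ȳ − b·x̄ = 13.16 − 0.618644·12.8 = 5.241357
ŷ(7.6) = a + b·7.6 = 5.241357 + 0.618644·7.6 = 9.943051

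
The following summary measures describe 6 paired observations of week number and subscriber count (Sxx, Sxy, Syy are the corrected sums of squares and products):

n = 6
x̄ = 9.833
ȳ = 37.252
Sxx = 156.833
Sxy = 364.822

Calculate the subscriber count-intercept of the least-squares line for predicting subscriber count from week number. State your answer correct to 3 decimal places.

b = Sxy/Sxx = 364.822/156.833 = 2.326181
a = ȳ − b·x̄ = 37.252 − 2.326181·9.833 = 14.378659

14.379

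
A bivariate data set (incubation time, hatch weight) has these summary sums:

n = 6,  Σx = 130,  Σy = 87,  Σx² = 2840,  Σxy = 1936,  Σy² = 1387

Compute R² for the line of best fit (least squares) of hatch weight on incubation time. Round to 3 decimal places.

0.888

Sxx = Σx² − (Σx)²/n = 2840 − 2816.666667 = 23.333333
Sxy = Σxy − (Σx)(Σy)/n = 1936 − 1885 = 51
Syy = Σy² − (Σy)²/n = 1387 − 1261.5 = 125.5
R² = Sxy²/(Sxx·Syy) = (51)²/(23.333333·125.5) = 0.888219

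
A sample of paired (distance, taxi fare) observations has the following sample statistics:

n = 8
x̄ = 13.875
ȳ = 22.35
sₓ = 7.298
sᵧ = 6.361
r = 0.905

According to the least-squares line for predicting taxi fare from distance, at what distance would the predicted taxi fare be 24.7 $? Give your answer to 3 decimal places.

16.854

b = r · sᵧ/sₓ = 0.905 · 6.361/7.298 = 0.788806
a = ȳ − b·x̄ = 22.35 − 0.788806·13.875 = 11.405319
Set a + b·x = 24.7: x = (24.7 − 11.405319) / 0.788806 = 16.854187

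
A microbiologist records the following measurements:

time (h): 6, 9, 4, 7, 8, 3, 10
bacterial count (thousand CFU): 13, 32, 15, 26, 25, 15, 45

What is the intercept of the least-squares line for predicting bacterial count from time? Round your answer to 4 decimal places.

-1.9420

n = 7, Σx = 47, Σy = 171, Σxy = 1303, Σx² = 355
Sxx = Σx² − (Σx)²/n = 355 − 315.571429 = 39.428571
Sxy = Σxy − (Σx)(Σy)/n = 1303 − 1148.142857 = 154.857143
b = Sxy/Sxx = 154.857143/39.428571 = 3.927536
a = ȳ − b·x̄ = 24.428571 − 3.927536·6.714286 = -1.942029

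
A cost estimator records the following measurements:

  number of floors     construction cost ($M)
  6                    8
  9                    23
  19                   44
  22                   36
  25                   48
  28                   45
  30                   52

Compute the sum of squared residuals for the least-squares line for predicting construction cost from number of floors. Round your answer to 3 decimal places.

180.871

n = 7, Σx = 139, Σy = 256, Σxy = 5903, Σx² = 3271, Σy² = 10858
Sxx = Σx² − (Σx)²/n = 3271 − 2760.142857 = 510.857143
Sxy = Σxy − (Σx)(Σy)/n = 5903 − 5083.428571 = 819.571429
Syy = Σy² − (Σy)²/n = 10858 − 9362.285714 = 1495.714286
b = Sxy/Sxx = 819.571429/510.857143 = 1.604306
SSE = Syy − b·Sxy = 1495.714286 − 1.604306·819.571429 = 180.870526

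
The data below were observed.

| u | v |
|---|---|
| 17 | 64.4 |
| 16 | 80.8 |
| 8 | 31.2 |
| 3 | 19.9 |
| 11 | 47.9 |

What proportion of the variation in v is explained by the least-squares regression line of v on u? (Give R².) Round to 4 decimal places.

0.8938

n = 5, Σx = 55, Σy = 244.2, Σxy = 3223.8, Σx² = 739, Σy² = 14339.86
Sxx = Σx² − (Σx)²/n = 739 − 605 = 134
Sxy = Σxy − (Σx)(Σy)/n = 3223.8 − 2686.2 = 537.6
Syy = Σy² − (Σy)²/n = 14339.86 − 11926.728 = 2413.132
R² = Sxy²/(Sxx·Syy) = (537.6)²/(134·2413.132) = 0.893784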